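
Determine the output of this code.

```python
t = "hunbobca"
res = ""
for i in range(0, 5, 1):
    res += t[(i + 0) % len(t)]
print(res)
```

hunbo

i=0: add t[0]='h' → 'h'
i=1: add t[1]='u' → 'hu'
i=2: add t[2]='n' → 'hun'
i=3: add t[3]='b' → 'hunb'
i=4: add t[4]='o' → 'hunbo'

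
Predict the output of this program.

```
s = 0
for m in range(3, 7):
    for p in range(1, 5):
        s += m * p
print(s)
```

m=3,p=1: s = 0+3 = 3
m=3,p=2: s = 3+6 = 9
m=3,p=3: s = 9+9 = 18
m=3,p=4: s = 18+12 = 30
m=4,p=1: s = 30+4 = 34
m=4,p=2: s = 34+8 = 42
m=4,p=3: s = 42+12 = 54
m=4,p=4: s = 54+16 = 70
m=5,p=1: s = 70+5 = 75
m=5,p=2: s = 75+10 = 85
m=5,p=3: s = 85+15 = 100
m=5,p=4: s = 100+20 = 120
m=6,p=1: s = 120+6 = 126
m=6,p=2: s = 126+12 = 138
m=6,p=3: s = 138+18 = 156
m=6,p=4: s = 156+24 = 180

180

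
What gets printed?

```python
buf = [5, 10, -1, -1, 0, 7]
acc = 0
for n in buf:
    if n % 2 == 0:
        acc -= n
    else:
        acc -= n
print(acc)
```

-20

n=5: not even, acc = 0-5 = -5
n=10: even, acc = (-5)-10 = -15
n=-1: not even, acc = (-15)-(-1) = -14
n=-1: not even, acc = (-14)-(-1) = -13
n=0: even, acc = (-13)-0 = -13
n=7: not even, acc = (-13)-7 = -20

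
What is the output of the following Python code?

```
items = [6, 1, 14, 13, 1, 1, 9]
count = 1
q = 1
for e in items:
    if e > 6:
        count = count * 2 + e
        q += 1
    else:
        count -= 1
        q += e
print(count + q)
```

92

e=6: not >6, count = 1-1 = 0; q=7
e=1: not >6, count = 0-1 = -1; q=8
e=14: >6, count = (-1)*2+14 = 12; q=9
e=13: >6, count = 12*2+13 = 37; q=10
e=1: not >6, count = 37-1 = 36; q=11
e=1: not >6, count = 36-1 = 35; q=12
e=9: >6, count = 35*2+9 = 79; q=13
count+q = 79+13 = 92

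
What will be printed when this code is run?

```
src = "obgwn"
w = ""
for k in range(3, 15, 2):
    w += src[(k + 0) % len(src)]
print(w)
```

k=3: add src[3]='w' → 'w'
k=5: add src[0]='o' → 'wo'
k=7: add src[2]='g' → 'wog'
k=9: add src[4]='n' → 'wogn'
k=11: add src[1]='b' → 'wognb'
k=13: add src[3]='w' → 'wognbw'

wognbw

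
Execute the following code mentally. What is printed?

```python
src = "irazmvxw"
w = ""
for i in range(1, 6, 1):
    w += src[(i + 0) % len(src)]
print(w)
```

razmv

i=1: add src[1]='r' → 'r'
i=2: add src[2]='a' → 'ra'
i=3: add src[3]='z' → 'raz'
i=4: add src[4]='m' → 'razm'
i=5: add src[5]='v' → 'razmv'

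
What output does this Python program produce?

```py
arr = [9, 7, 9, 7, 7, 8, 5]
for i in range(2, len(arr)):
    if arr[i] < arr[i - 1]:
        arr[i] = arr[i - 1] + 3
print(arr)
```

i=2: 9>=7, unchanged → [9, 7, 9, 7, 7, 8, 5]
i=3: 7<9, arr[3] = 9+3 = 12 → [9, 7, 9, 12, 7, 8, 5]
i=4: 7<12, arr[4] = 12+3 = 15 → [9, 7, 9, 12, 15, 8, 5]
i=5: 8<15, arr[5] = 15+3 = 18 → [9, 7, 9, 12, 15, 18, 5]
i=6: 5<18, arr[6] = 18+3 = 21 → [9, 7, 9, 12, 15, 18, 21]

[9, 7, 9, 12, 15, 18, 21]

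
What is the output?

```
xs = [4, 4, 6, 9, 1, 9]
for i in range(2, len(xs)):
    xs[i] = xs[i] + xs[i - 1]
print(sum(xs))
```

86

i=2: xs[2] = 6+4 = 10 → [4, 4, 10, 9, 1, 9]
i=3: xs[3] = 9+10 = 19 → [4, 4, 10, 19, 1, 9]
i=4: xs[4] = 1+19 = 20 → [4, 4, 10, 19, 20, 9]
i=5: xs[5] = 9+20 = 29 → [4, 4, 10, 19, 20, 29]
sum = 86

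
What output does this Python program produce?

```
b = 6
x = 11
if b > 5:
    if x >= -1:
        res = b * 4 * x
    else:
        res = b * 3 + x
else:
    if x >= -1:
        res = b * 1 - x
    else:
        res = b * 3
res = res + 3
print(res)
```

b=6, x=11
b > 5 is True; x >= -1 is True
→ res = b * 4 * x = 264
res = 264+3 = 267

267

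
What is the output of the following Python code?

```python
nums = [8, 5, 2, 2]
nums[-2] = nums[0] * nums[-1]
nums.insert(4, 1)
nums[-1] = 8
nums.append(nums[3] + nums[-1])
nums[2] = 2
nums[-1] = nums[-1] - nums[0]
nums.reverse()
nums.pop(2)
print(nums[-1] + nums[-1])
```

16

nums[-2] = nums[0]*nums[-1] = 8*2 = 16 → [8, 5, 16, 2]
insert 1 at 4 → [8, 5, 16, 2, 1]
nums[-1] = 8 → [8, 5, 16, 2, 8]
append nums[3]+nums[-1] = 2+8 = 10 → [8, 5, 16, 2, 8, 10]
nums[2] = 2 → [8, 5, 2, 2, 8, 10]
nums[-1] = nums[-1]-nums[0] = 10-8 = 2 → [8, 5, 2, 2, 8, 2]
reverse → [2, 8, 2, 2, 5, 8]
pop(2) removes 2 → [2, 8, 2, 5, 8]
nums[-1]+nums[-1] = 8+8 = 16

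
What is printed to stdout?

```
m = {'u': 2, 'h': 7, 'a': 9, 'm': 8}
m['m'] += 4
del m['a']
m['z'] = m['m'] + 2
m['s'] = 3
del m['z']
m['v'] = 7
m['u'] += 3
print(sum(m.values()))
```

m['m'] = 8+4 = 12 → {'u': 2, 'h': 7, 'a': 9, 'm': 12}
del 'a' → {'u': 2, 'h': 7, 'm': 12}
m['z'] = m['m']+2 = 14 → {'u': 2, 'h': 7, 'm': 12, 'z': 14}
m['s'] = 3 → {'u': 2, 'h': 7, 'm': 12, 'z': 14, 's': 3}
del 'z' → {'u': 2, 'h': 7, 'm': 12, 's': 3}
m['v'] = 7 → {'u': 2, 'h': 7, 'm': 12, 's': 3, 'v': 7}
m['u'] = 2+3 = 5 → {'u': 5, 'h': 7, 'm': 12, 's': 3, 'v': 7}
sum of values = 34

34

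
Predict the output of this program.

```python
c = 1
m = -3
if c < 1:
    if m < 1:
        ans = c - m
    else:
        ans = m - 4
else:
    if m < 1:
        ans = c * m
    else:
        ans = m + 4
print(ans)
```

c=1, m=-3
c < 1 is False; m < 1 is True
→ ans = c * m = -3

-3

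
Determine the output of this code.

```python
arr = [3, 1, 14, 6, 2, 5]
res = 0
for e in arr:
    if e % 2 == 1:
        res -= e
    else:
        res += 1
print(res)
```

-6

e=3: odd, res = 0-3 = -3
e=1: odd, res = (-3)-1 = -4
e=14: not odd, res = (-4)+1 = -3
e=6: not odd, res = (-3)+1 = -2
e=2: not odd, res = (-2)+1 = -1
e=5: odd, res = (-1)-5 = -6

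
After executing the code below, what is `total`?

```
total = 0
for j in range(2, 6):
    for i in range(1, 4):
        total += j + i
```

66

j=2,i=1: total = 0+3 = 3
j=2,i=2: total = 3+4 = 7
j=2,i=3: total = 7+5 = 12
j=3,i=1: total = 12+4 = 16
j=3,i=2: total = 16+5 = 21
j=3,i=3: total = 21+6 = 27
j=4,i=1: total = 27+5 = 32
j=4,i=2: total = 32+6 = 38
j=4,i=3: total = 38+7 = 45
j=5,i=1: total = 45+6 = 51
j=5,i=2: total = 51+7 = 58
j=5,i=3: total = 58+8 = 66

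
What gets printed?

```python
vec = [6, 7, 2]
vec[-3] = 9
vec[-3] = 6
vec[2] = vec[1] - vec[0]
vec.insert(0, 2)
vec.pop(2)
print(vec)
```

[2, 6, 1]

vec[-3] = 9 → [9, 7, 2]
vec[-3] = 6 → [6, 7, 2]
vec[2] = vec[1]-vec[0] = 7-6 = 1 → [6, 7, 1]
insert 2 at 0 → [2, 6, 7, 1]
pop(2) removes 7 → [2, 6, 1]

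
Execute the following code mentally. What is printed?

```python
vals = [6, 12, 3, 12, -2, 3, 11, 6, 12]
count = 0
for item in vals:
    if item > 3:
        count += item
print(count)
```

item=6: >3, count = 0+6 = 6
item=12: >3, count = 6+12 = 18
item=3: not >3
item=12: >3, count = 18+12 = 30
item=-2: not >3
item=3: not >3
item=11: >3, count = 30+11 = 41
item=6: >3, count = 41+6 = 47
item=12: >3, count = 47+12 = 59

59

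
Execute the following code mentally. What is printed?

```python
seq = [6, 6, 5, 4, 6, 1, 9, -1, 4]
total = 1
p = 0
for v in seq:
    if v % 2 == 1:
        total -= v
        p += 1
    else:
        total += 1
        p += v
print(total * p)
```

v=6: not odd, total = 1+1 = 2; p=6
v=6: not odd, total = 2+1 = 3; p=12
v=5: odd, total = 3-5 = -2; p=13
v=4: not odd, total = (-2)+1 = -1; p=17
v=6: not odd, total = (-1)+1 = 0; p=23
v=1: odd, total = 0-1 = -1; p=24
v=9: odd, total = (-1)-9 = -10; p=25
v=-1: odd, total = (-10)-(-1) = -9; p=26
v=4: not odd, total = (-9)+1 = -8; p=30
total*p = (-8)*30 = -240

-240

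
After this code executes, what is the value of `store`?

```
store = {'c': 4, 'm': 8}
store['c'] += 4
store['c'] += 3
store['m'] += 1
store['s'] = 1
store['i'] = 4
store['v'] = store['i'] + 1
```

store['c'] = 4+4 = 8 → {'c': 8, 'm': 8}
store['c'] = 8+3 = 11 → {'c': 11, 'm': 8}
store['m'] = 8+1 = 9 → {'c': 11, 'm': 9}
store['s'] = 1 → {'c': 11, 'm': 9, 's': 1}
store['i'] = 4 → {'c': 11, 'm': 9, 's': 1, 'i': 4}
store['v'] = store['i']+1 = 5 → {'c': 11, 'm': 9, 's': 1, 'i': 4, 'v': 5}

{'c': 11, 'm': 9, 's': 1, 'i': 4, 'v': 5}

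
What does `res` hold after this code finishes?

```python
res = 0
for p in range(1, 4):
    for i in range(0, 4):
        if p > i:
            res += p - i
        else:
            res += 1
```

16

p=1,i=0: 1>0, res = 0+1 = 1
p=1,i=1: not 1>1, res = 1+1 = 2
p=1,i=2: not 1>2, res = 2+1 = 3
p=1,i=3: not 1>3, res = 3+1 = 4
p=2,i=0: 2>0, res = 4+2 = 6
p=2,i=1: 2>1, res = 6+1 = 7
p=2,i=2: not 2>2, res = 7+1 = 8
p=2,i=3: not 2>3, res = 8+1 = 9
p=3,i=0: 3>0, res = 9+3 = 12
p=3,i=1: 3>1, res = 12+2 = 14
p=3,i=2: 3>2, res = 14+1 = 15
p=3,i=3: not 3>3, res = 15+1 = 16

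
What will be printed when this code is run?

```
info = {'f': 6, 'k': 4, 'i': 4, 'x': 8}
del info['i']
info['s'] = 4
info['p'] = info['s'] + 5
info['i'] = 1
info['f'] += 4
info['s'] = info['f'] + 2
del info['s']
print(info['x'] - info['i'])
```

del 'i' → {'f': 6, 'k': 4, 'x': 8}
info['s'] = 4 → {'f': 6, 'k': 4, 'x': 8, 's': 4}
info['p'] = info['s']+5 = 9 → {'f': 6, 'k': 4, 'x': 8, 's': 4, 'p': 9}
info['i'] = 1 → {'f': 6, 'k': 4, 'x': 8, 's': 4, 'p': 9, 'i': 1}
info['f'] = 6+4 = 10 → {'f': 10, 'k': 4, 'x': 8, 's': 4, 'p': 9, 'i': 1}
info['s'] = info['f']+2 = 12 → {'f': 10, 'k': 4, 'x': 8, 's': 12, 'p': 9, 'i': 1}
del 's' → {'f': 10, 'k': 4, 'x': 8, 'p': 9, 'i': 1}
info['x']-info['i'] = 8-1 = 7

7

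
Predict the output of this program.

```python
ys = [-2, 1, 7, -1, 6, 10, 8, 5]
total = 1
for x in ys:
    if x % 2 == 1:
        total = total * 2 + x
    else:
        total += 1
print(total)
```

x=-2: not odd, total = 1+1 = 2
x=1: odd, total = 2*2+1 = 5
x=7: odd, total = 5*2+7 = 17
x=-1: odd, total = 17*2+(-1) = 33
x=6: not odd, total = 33+1 = 34
x=10: not odd, total = 34+1 = 35
x=8: not odd, total = 35+1 = 36
x=5: odd, total = 36*2+5 = 77

77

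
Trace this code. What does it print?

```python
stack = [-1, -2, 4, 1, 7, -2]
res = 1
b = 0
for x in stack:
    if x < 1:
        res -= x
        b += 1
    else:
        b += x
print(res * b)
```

x=-1: <1, res = 1-(-1) = 2; b=1
x=-2: <1, res = 2-(-2) = 4; b=2
x=4: not <1; b=6
x=1: not <1; b=7
x=7: not <1; b=14
x=-2: <1, res = 4-(-2) = 6; b=15
res*b = 6*15 = 90

90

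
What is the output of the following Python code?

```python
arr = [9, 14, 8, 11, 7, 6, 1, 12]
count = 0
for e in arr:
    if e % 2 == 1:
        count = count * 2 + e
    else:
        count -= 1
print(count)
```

e=9: odd, count = 0*2+9 = 9
e=14: not odd, count = 9-1 = 8
e=8: not odd, count = 8-1 = 7
e=11: odd, count = 7*2+11 = 25
e=7: odd, count = 25*2+7 = 57
e=6: not odd, count = 57-1 = 56
e=1: odd, count = 56*2+1 = 113
e=12: not odd, count = 113-1 = 112

112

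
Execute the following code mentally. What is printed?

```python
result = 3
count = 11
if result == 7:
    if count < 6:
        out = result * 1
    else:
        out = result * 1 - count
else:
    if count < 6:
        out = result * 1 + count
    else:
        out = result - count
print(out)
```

result=3, count=11
result == 7 is False; count < 6 is False
→ out = result - count = -8

-8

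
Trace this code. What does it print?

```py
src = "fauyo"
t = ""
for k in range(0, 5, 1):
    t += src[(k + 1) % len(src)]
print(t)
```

auyof

k=0: add src[1]='a' → 'a'
k=1: add src[2]='u' → 'au'
k=2: add src[3]='y' → 'auy'
k=3: add src[4]='o' → 'auyo'
k=4: add src[0]='f' → 'auyof'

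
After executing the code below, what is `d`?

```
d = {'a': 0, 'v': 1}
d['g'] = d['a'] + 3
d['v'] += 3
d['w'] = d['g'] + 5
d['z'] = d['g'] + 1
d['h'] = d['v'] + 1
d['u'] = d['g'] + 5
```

d['g'] = d['a']+3 = 3 → {'a': 0, 'v': 1, 'g': 3}
d['v'] = 1+3 = 4 → {'a': 0, 'v': 4, 'g': 3}
d['w'] = d['g']+5 = 8 → {'a': 0, 'v': 4, 'g': 3, 'w': 8}
d['z'] = d['g']+1 = 4 → {'a': 0, 'v': 4, 'g': 3, 'w': 8, 'z': 4}
d['h'] = d['v']+1 = 5 → {'a': 0, 'v': 4, 'g': 3, 'w': 8, 'z': 4, 'h': 5}
d['u'] = d['g']+5 = 8 → {'a': 0, 'v': 4, 'g': 3, 'w': 8, 'z': 4, 'h': 5, 'u': 8}

{'a': 0, 'v': 4, 'g': 3, 'w': 8, 'z': 4, 'h': 5, 'u': 8}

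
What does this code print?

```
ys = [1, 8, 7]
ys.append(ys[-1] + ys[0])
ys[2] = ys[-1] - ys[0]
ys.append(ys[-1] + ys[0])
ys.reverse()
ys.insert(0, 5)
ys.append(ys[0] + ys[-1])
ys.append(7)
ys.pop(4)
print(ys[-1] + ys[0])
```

12

append ys[-1]+ys[0] = 7+1 = 8 → [1, 8, 7, 8]
ys[2] = ys[-1]-ys[0] = 8-1 = 7 → [1, 8, 7, 8]
append ys[-1]+ys[0] = 8+1 = 9 → [1, 8, 7, 8, 9]
reverse → [9, 8, 7, 8, 1]
insert 5 at 0 → [5, 9, 8, 7, 8, 1]
append ys[0]+ys[-1] = 5+1 = 6 → [5, 9, 8, 7, 8, 1, 6]
append 7 → [5, 9, 8, 7, 8, 1, 6, 7]
pop(4) removes 8 → [5, 9, 8, 7, 1, 6, 7]
ys[-1]+ys[0] = 7+5 = 12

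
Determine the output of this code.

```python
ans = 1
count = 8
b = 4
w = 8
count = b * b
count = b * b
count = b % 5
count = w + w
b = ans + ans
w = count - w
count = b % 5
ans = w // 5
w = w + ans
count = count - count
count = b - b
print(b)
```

2

count = 4*4 = 16
count = 4*4 = 16
count = 4%5 = 4
count = 8+8 = 16
b = 1+1 = 2
w = 16-8 = 8
count = 2%5 = 2
ans = 8//5 = 1
w = 8+1 = 9
count = 2-2 = 0
count = 2-2 = 0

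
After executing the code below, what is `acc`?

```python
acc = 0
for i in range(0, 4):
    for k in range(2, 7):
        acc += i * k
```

i=0,k=2: acc = 0+0 = 0
i=0,k=3: acc = 0+0 = 0
i=0,k=4: acc = 0+0 = 0
i=0,k=5: acc = 0+0 = 0
i=0,k=6: acc = 0+0 = 0
i=1,k=2: acc = 0+2 = 2
i=1,k=3: acc = 2+3 = 5
i=1,k=4: acc = 5+4 = 9
i=1,k=5: acc = 9+5 = 14
i=1,k=6: acc = 14+6 = 20
i=2,k=2: acc = 20+4 = 24
i=2,k=3: acc = 24+6 = 30
i=2,k=4: acc = 30+8 = 38
i=2,k=5: acc = 38+10 = 48
i=2,k=6: acc = 48+12 = 60
i=3,k=2: acc = 60+6 = 66
i=3,k=3: acc = 66+9 = 75
i=3,k=4: acc = 75+12 = 87
i=3,k=5: acc = 87+15 = 102
i=3,k=6: acc = 102+18 = 120

120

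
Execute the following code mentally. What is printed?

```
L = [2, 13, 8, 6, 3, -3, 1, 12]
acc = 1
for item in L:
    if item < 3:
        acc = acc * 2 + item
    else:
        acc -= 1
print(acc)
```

-6

item=2: <3, acc = 1*2+2 = 4
item=13: not <3, acc = 4-1 = 3
item=8: not <3, acc = 3-1 = 2
item=6: not <3, acc = 2-1 = 1
item=3: not <3, acc = 1-1 = 0
item=-3: <3, acc = 0*2+(-3) = -3
item=1: <3, acc = (-3)*2+1 = -5
item=12: not <3, acc = (-5)-1 = -6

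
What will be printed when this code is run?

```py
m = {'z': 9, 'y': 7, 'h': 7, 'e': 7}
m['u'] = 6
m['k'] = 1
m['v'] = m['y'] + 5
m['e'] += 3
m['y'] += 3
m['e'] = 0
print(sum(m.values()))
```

45

m['u'] = 6 → {'z': 9, 'y': 7, 'h': 7, 'e': 7, 'u': 6}
m['k'] = 1 → {'z': 9, 'y': 7, 'h': 7, 'e': 7, 'u': 6, 'k': 1}
m['v'] = m['y']+5 = 12 → {'z': 9, 'y': 7, 'h': 7, 'e': 7, 'u': 6, 'k': 1, 'v': 12}
m['e'] = 7+3 = 10 → {'z': 9, 'y': 7, 'h': 7, 'e': 10, 'u': 6, 'k': 1, 'v': 12}
m['y'] = 7+3 = 10 → {'z': 9, 'y': 10, 'h': 7, 'e': 10, 'u': 6, 'k': 1, 'v': 12}
m['e'] = 0 → {'z': 9, 'y': 10, 'h': 7, 'e': 0, 'u': 6, 'k': 1, 'v': 12}
sum of values = 45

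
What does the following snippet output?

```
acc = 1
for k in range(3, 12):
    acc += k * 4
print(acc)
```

k=3: acc = 1+3*4 = 13
k=4: acc = 13+4*4 = 29
k=5: acc = 29+5*4 = 49
k=6: acc = 49+6*4 = 73
k=7: acc = 73+7*4 = 101
k=8: acc = 101+8*4 = 133
k=9: acc = 133+9*4 = 169
k=10: acc = 169+10*4 = 209
k=11: acc = 209+11*4 = 253

253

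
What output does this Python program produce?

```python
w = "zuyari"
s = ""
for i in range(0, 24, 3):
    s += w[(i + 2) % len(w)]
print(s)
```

i=0: add w[2]='y' → 'y'
i=3: add w[5]='i' → 'yi'
i=6: add w[2]='y' → 'yiy'
i=9: add w[5]='i' → 'yiyi'
i=12: add w[2]='y' → 'yiyiy'
i=15: add w[5]='i' → 'yiyiyi'
i=18: add w[2]='y' → 'yiyiyiy'
i=21: add w[5]='i' → 'yiyiyiyi'

yiyiyiyi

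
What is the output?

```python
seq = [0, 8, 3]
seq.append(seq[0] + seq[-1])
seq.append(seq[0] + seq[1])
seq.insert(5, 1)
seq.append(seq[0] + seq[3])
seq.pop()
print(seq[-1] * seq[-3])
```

append seq[0]+seq[-1] = 0+3 = 3 → [0, 8, 3, 3]
append seq[0]+seq[1] = 0+8 = 8 → [0, 8, 3, 3, 8]
insert 1 at 5 → [0, 8, 3, 3, 8, 1]
append seq[0]+seq[3] = 0+3 = 3 → [0, 8, 3, 3, 8, 1, 3]
pop() removes 3 → [0, 8, 3, 3, 8, 1]
seq[-1]*seq[-3] = 1*3 = 3

3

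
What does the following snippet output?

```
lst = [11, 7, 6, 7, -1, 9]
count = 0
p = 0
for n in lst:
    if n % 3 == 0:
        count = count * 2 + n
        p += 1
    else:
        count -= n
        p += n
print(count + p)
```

n=11: not %3==0, count = 0-11 = -11; p=11
n=7: not %3==0, count = (-11)-7 = -18; p=18
n=6: %3==0, count = (-18)*2+6 = -30; p=19
n=7: not %3==0, count = (-30)-7 = -37; p=26
n=-1: not %3==0, count = (-37)-(-1) = -36; p=25
n=9: %3==0, count = (-36)*2+9 = -63; p=26
count+p = (-63)+26 = -37

-37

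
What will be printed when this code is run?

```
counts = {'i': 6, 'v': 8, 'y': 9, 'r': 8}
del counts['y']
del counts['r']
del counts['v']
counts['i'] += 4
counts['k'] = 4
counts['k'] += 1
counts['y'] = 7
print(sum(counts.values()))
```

22

del 'y' → {'i': 6, 'v': 8, 'r': 8}
del 'r' → {'i': 6, 'v': 8}
del 'v' → {'i': 6}
counts['i'] = 6+4 = 10 → {'i': 10}
counts['k'] = 4 → {'i': 10, 'k': 4}
counts['k'] = 4+1 = 5 → {'i': 10, 'k': 5}
counts['y'] = 7 → {'i': 10, 'k': 5, 'y': 7}
sum of values = 22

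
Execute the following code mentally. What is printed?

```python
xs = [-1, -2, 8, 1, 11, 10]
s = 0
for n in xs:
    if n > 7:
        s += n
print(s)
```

n=-1: not >7
n=-2: not >7
n=8: >7, s = 0+8 = 8
n=1: not >7
n=11: >7, s = 8+11 = 19
n=10: >7, s = 19+10 = 29

29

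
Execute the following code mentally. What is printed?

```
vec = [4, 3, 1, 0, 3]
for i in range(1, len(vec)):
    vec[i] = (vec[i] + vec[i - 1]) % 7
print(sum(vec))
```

i=1: vec[1] = (3+4)%7 = 0 → [4, 0, 1, 0, 3]
i=2: vec[2] = (1+0)%7 = 1 → [4, 0, 1, 0, 3]
i=3: vec[3] = (0+1)%7 = 1 → [4, 0, 1, 1, 3]
i=4: vec[4] = (3+1)%7 = 4 → [4, 0, 1, 1, 4]
sum = 10

10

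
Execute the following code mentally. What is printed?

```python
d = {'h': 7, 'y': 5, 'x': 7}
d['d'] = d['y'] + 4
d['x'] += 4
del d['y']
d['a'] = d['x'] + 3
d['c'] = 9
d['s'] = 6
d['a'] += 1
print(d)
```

{'h': 7, 'x': 11, 'd': 9, 'a': 15, 'c': 9, 's': 6}

d['d'] = d['y']+4 = 9 → {'h': 7, 'y': 5, 'x': 7, 'd': 9}
d['x'] = 7+4 = 11 → {'h': 7, 'y': 5, 'x': 11, 'd': 9}
del 'y' → {'h': 7, 'x': 11, 'd': 9}
d['a'] = d['x']+3 = 14 → {'h': 7, 'x': 11, 'd': 9, 'a': 14}
d['c'] = 9 → {'h': 7, 'x': 11, 'd': 9, 'a': 14, 'c': 9}
d['s'] = 6 → {'h': 7, 'x': 11, 'd': 9, 'a': 14, 'c': 9, 's': 6}
d['a'] = 14+1 = 15 → {'h': 7, 'x': 11, 'd': 9, 'a': 15, 'c': 9, 's': 6}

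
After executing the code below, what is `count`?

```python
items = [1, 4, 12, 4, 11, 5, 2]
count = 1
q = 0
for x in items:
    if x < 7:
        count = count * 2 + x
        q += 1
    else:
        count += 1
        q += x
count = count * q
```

3360

x=1: <7, count = 1*2+1 = 3; q=1
x=4: <7, count = 3*2+4 = 10; q=2
x=12: not <7, count = 10+1 = 11; q=14
x=4: <7, count = 11*2+4 = 26; q=15
x=11: not <7, count = 26+1 = 27; q=26
x=5: <7, count = 27*2+5 = 59; q=27
x=2: <7, count = 59*2+2 = 120; q=28
count*q = 120*28 = 3360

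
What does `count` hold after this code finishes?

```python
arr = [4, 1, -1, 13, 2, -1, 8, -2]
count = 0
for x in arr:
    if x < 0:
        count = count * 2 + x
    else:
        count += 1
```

x=4: not <0, count = 0+1 = 1
x=1: not <0, count = 1+1 = 2
x=-1: <0, count = 2*2+(-1) = 3
x=13: not <0, count = 3+1 = 4
x=2: not <0, count = 4+1 = 5
x=-1: <0, count = 5*2+(-1) = 9
x=8: not <0, count = 9+1 = 10
x=-2: <0, count = 10*2+(-2) = 18

18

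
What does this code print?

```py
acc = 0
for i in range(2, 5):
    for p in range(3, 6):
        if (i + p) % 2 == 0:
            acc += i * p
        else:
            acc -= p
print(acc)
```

i=2,p=3: odd sum, acc = 0-3 = -3
i=2,p=4: even sum, acc = (-3)+8 = 5
i=2,p=5: odd sum, acc = 5-5 = 0
i=3,p=3: even sum, acc = 0+9 = 9
i=3,p=4: odd sum, acc = 9-4 = 5
i=3,p=5: even sum, acc = 5+15 = 20
i=4,p=3: odd sum, acc = 20-3 = 17
i=4,p=4: even sum, acc = 17+16 = 33
i=4,p=5: odd sum, acc = 33-5 = 28

28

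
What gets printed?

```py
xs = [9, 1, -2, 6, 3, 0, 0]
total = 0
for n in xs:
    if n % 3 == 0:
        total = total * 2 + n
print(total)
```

n=9: %3==0, total = 0*2+9 = 9
n=1: not %3==0
n=-2: not %3==0
n=6: %3==0, total = 9*2+6 = 24
n=3: %3==0, total = 24*2+3 = 51
n=0: %3==0, total = 51*2+0 = 102
n=0: %3==0, total = 102*2+0 = 204

204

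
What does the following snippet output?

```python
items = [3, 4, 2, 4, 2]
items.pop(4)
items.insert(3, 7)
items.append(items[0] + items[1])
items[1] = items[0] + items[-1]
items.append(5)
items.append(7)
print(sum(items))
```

pop(4) removes 2 → [3, 4, 2, 4]
insert 7 at 3 → [3, 4, 2, 7, 4]
append items[0]+items[1] = 3+4 = 7 → [3, 4, 2, 7, 4, 7]
items[1] = items[0]+items[-1] = 3+7 = 10 → [3, 10, 2, 7, 4, 7]
append 5 → [3, 10, 2, 7, 4, 7, 5]
append 7 → [3, 10, 2, 7, 4, 7, 5, 7]
sum = 45

45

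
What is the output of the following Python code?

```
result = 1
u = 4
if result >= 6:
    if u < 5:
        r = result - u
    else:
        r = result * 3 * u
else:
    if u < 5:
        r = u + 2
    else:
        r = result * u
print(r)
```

6

result=1, u=4
result >= 6 is False; u < 5 is True
→ r = u + 2 = 6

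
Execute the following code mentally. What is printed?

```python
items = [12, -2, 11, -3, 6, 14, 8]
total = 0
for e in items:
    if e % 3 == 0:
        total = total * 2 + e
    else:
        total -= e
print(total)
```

-10

e=12: %3==0, total = 0*2+12 = 12
e=-2: not %3==0, total = 12-(-2) = 14
e=11: not %3==0, total = 14-11 = 3
e=-3: %3==0, total = 3*2+(-3) = 3
e=6: %3==0, total = 3*2+6 = 12
e=14: not %3==0, total = 12-14 = -2
e=8: not %3==0, total = (-2)-8 = -10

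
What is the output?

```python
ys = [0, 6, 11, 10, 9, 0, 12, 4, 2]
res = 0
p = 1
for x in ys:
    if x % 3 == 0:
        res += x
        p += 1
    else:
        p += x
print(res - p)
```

-6

x=0: %3==0, res = 0+0 = 0; p=2
x=6: %3==0, res = 0+6 = 6; p=3
x=11: not %3==0; p=14
x=10: not %3==0; p=24
x=9: %3==0, res = 6+9 = 15; p=25
x=0: %3==0, res = 15+0 = 15; p=26
x=12: %3==0, res = 15+12 = 27; p=27
x=4: not %3==0; p=31
x=2: not %3==0; p=33
res-p = 27-33 = -6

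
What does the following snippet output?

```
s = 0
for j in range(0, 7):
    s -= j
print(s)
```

j=0: s = 0-0 = 0
j=1: s = 0-1 = -1
j=2: s = (-1)-2 = -3
j=3: s = (-3)-3 = -6
j=4: s = (-6)-4 = -10
j=5: s = (-10)-5 = -15
j=6: s = (-15)-6 = -21

-21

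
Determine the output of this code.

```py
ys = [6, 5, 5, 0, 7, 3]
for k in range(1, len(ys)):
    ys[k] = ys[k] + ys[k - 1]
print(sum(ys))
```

98

k=1: ys[1] = 5+6 = 11 → [6, 11, 5, 0, 7, 3]
k=2: ys[2] = 5+11 = 16 → [6, 11, 16, 0, 7, 3]
k=3: ys[3] = 0+16 = 16 → [6, 11, 16, 16, 7, 3]
k=4: ys[4] = 7+16 = 23 → [6, 11, 16, 16, 23, 3]
k=5: ys[5] = 3+23 = 26 → [6, 11, 16, 16, 23, 26]
sum = 98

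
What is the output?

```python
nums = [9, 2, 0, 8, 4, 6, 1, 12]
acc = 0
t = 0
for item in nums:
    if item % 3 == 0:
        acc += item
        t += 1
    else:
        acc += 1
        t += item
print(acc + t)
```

item=9: %3==0, acc = 0+9 = 9; t=1
item=2: not %3==0, acc = 9+1 = 10; t=3
item=0: %3==0, acc = 10+0 = 10; t=4
item=8: not %3==0, acc = 10+1 = 11; t=12
item=4: not %3==0, acc = 11+1 = 12; t=16
item=6: %3==0, acc = 12+6 = 18; t=17
item=1: not %3==0, acc = 18+1 = 19; t=18
item=12: %3==0, acc = 19+12 = 31; t=19
acc+t = 31+19 = 50

50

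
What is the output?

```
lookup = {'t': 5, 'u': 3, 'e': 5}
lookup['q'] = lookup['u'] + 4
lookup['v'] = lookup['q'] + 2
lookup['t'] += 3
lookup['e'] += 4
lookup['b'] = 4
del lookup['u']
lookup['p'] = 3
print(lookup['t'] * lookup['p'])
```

24

lookup['q'] = lookup['u']+4 = 7 → {'t': 5, 'u': 3, 'e': 5, 'q': 7}
lookup['v'] = lookup['q']+2 = 9 → {'t': 5, 'u': 3, 'e': 5, 'q': 7, 'v': 9}
lookup['t'] = 5+3 = 8 → {'t': 8, 'u': 3, 'e': 5, 'q': 7, 'v': 9}
lookup['e'] = 5+4 = 9 → {'t': 8, 'u': 3, 'e': 9, 'q': 7, 'v': 9}
lookup['b'] = 4 → {'t': 8, 'u': 3, 'e': 9, 'q': 7, 'v': 9, 'b': 4}
del 'u' → {'t': 8, 'e': 9, 'q': 7, 'v': 9, 'b': 4}
lookup['p'] = 3 → {'t': 8, 'e': 9, 'q': 7, 'v': 9, 'b': 4, 'p': 3}
lookup['t']*lookup['p'] = 8*3 = 24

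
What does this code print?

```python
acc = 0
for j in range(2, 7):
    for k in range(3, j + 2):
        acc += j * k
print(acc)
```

315

j=2,k=3: acc = 0+6 = 6
j=3,k=3: acc = 6+9 = 15
j=3,k=4: acc = 15+12 = 27
j=4,k=3: acc = 27+12 = 39
j=4,k=4: acc = 39+16 = 55
j=4,k=5: acc = 55+20 = 75
j=5,k=3: acc = 75+15 = 90
j=5,k=4: acc = 90+20 = 110
j=5,k=5: acc = 110+25 = 135
j=5,k=6: acc = 135+30 = 165
j=6,k=3: acc = 165+18 = 183
j=6,k=4: acc = 183+24 = 207
j=6,k=5: acc = 207+30 = 237
j=6,k=6: acc = 237+36 = 273
j=6,k=7: acc = 273+42 = 315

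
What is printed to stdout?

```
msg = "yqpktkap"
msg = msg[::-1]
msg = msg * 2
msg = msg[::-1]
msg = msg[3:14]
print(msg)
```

reverse → 'paktkpqy'
repeat ×2 → 'paktkpqypaktkpqy'
reverse → 'yqpktkapyqpktkap'
slice [3:14] → 'ktkapyqpktk'

ktkapyqpktk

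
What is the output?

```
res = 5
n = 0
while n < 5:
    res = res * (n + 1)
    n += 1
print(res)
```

600

n=0: res = 5*1 = 5
n=1: res = 5*2 = 10
n=2: res = 10*3 = 30
n=3: res = 30*4 = 120
n=4: res = 120*5 = 600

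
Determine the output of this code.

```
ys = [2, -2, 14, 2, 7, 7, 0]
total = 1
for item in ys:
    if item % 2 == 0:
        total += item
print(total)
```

item=2: even, total = 1+2 = 3
item=-2: even, total = 3+(-2) = 1
item=14: even, total = 1+14 = 15
item=2: even, total = 15+2 = 17
item=7: not even
item=7: not even
item=0: even, total = 17+0 = 17

17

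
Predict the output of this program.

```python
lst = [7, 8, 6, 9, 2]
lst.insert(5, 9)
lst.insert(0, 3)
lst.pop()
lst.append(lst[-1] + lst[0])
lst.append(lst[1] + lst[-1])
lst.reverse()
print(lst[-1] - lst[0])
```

insert 9 at 5 → [7, 8, 6, 9, 2, 9]
insert 3 at 0 → [3, 7, 8, 6, 9, 2, 9]
pop() removes 9 → [3, 7, 8, 6, 9, 2]
append lst[-1]+lst[0] = 2+3 = 5 → [3, 7, 8, 6, 9, 2, 5]
append lst[1]+lst[-1] = 7+5 = 12 → [3, 7, 8, 6, 9, 2, 5, 12]
reverse → [12, 5, 2, 9, 6, 8, 7, 3]
lst[-1]-lst[0] = 3-12 = -9

-9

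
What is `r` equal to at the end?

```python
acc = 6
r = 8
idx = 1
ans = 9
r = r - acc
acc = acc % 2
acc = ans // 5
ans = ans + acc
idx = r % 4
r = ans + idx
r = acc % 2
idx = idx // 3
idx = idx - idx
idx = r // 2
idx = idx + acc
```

1

r = 8-6 = 2
acc = 6%2 = 0
acc = 9//5 = 1
ans = 9+1 = 10
idx = 2%4 = 2
r = 10+2 = 12
r = 1%2 = 1
idx = 2//3 = 0
idx = 0-0 = 0
idx = 1//2 = 0
idx = 0+1 = 1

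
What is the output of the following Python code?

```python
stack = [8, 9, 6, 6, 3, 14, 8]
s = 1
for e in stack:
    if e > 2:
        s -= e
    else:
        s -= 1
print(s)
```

-53

e=8: >2, s = 1-8 = -7
e=9: >2, s = (-7)-9 = -16
e=6: >2, s = (-16)-6 = -22
e=6: >2, s = (-22)-6 = -28
e=3: >2, s = (-28)-3 = -31
e=14: >2, s = (-31)-14 = -45
e=8: >2, s = (-45)-8 = -53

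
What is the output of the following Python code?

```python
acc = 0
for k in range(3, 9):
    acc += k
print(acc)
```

33

k=3: acc = 0+3 = 3
k=4: acc = 3+4 = 7
k=5: acc = 7+5 = 12
k=6: acc = 12+6 = 18
k=7: acc = 18+7 = 25
k=8: acc = 25+8 = 33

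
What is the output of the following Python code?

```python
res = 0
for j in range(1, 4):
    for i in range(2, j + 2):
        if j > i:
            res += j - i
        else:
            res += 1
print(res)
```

6

j=1,i=2: not 1>2, res = 0+1 = 1
j=2,i=2: not 2>2, res = 1+1 = 2
j=2,i=3: not 2>3, res = 2+1 = 3
j=3,i=2: 3>2, res = 3+1 = 4
j=3,i=3: not 3>3, res = 4+1 = 5
j=3,i=4: not 3>4, res = 5+1 = 6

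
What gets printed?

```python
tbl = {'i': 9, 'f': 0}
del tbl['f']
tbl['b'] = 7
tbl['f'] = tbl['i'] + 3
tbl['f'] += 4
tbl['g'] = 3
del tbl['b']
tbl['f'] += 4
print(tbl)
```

{'i': 9, 'f': 20, 'g': 3}

del 'f' → {'i': 9}
tbl['b'] = 7 → {'i': 9, 'b': 7}
tbl['f'] = tbl['i']+3 = 12 → {'i': 9, 'b': 7, 'f': 12}
tbl['f'] = 12+4 = 16 → {'i': 9, 'b': 7, 'f': 16}
tbl['g'] = 3 → {'i': 9, 'b': 7, 'f': 16, 'g': 3}
del 'b' → {'i': 9, 'f': 16, 'g': 3}
tbl['f'] = 16+4 = 20 → {'i': 9, 'f': 20, 'g': 3}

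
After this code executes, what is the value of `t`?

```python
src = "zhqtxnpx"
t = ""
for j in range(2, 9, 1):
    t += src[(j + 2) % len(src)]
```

'xnpxzhq'

j=2: add src[4]='x' → 'x'
j=3: add src[5]='n' → 'xn'
j=4: add src[6]='p' → 'xnp'
j=5: add src[7]='x' → 'xnpx'
j=6: add src[0]='z' → 'xnpxz'
j=7: add src[1]='h' → 'xnpxzh'
j=8: add src[2]='q' → 'xnpxzhq'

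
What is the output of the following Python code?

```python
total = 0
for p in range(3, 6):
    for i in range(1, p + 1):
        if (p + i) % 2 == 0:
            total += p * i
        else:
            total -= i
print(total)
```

p=3,i=1: even sum, total = 0+3 = 3
p=3,i=2: odd sum, total = 3-2 = 1
p=3,i=3: even sum, total = 1+9 = 10
p=4,i=1: odd sum, total = 10-1 = 9
p=4,i=2: even sum, total = 9+8 = 17
p=4,i=3: odd sum, total = 17-3 = 14
p=4,i=4: even sum, total = 14+16 = 30
p=5,i=1: even sum, total = 30+5 = 35
p=5,i=2: odd sum, total = 35-2 = 33
p=5,i=3: even sum, total = 33+15 = 48
p=5,i=4: odd sum, total = 48-4 = 44
p=5,i=5: even sum, total = 44+25 = 69

69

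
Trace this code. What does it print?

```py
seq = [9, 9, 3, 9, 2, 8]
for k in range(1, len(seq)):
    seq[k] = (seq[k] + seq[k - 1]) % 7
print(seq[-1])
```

k=1: seq[1] = (9+9)%7 = 4 → [9, 4, 3, 9, 2, 8]
k=2: seq[2] = (3+4)%7 = 0 → [9, 4, 0, 9, 2, 8]
k=3: seq[3] = (9+0)%7 = 2 → [9, 4, 0, 2, 2, 8]
k=4: seq[4] = (2+2)%7 = 4 → [9, 4, 0, 2, 4, 8]
k=5: seq[5] = (8+4)%7 = 5 → [9, 4, 0, 2, 4, 5]

5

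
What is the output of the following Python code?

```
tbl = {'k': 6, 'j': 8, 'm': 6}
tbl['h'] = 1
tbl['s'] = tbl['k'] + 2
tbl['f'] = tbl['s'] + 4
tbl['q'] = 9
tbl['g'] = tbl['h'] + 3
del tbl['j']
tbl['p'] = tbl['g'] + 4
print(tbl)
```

tbl['h'] = 1 → {'k': 6, 'j': 8, 'm': 6, 'h': 1}
tbl['s'] = tbl['k']+2 = 8 → {'k': 6, 'j': 8, 'm': 6, 'h': 1, 's': 8}
tbl['f'] = tbl['s']+4 = 12 → {'k': 6, 'j': 8, 'm': 6, 'h': 1, 's': 8, 'f': 12}
tbl['q'] = 9 → {'k': 6, 'j': 8, 'm': 6, 'h': 1, 's': 8, 'f': 12, 'q': 9}
tbl['g'] = tbl['h']+3 = 4 → {'k': 6, 'j': 8, 'm': 6, 'h': 1, 's': 8, 'f': 12, 'q': 9, 'g': 4}
del 'j' → {'k': 6, 'm': 6, 'h': 1, 's': 8, 'f': 12, 'q': 9, 'g': 4}
tbl['p'] = tbl['g']+4 = 8 → {'k': 6, 'm': 6, 'h': 1, 's': 8, 'f': 12, 'q': 9, 'g': 4, 'p': 8}

{'k': 6, 'm': 6, 'h': 1, 's': 8, 'f': 12, 'q': 9, 'g': 4, 'p': 8}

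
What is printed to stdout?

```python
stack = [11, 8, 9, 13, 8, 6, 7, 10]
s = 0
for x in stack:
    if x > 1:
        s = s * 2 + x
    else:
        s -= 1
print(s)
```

2528

x=11: >1, s = 0*2+11 = 11
x=8: >1, s = 11*2+8 = 30
x=9: >1, s = 30*2+9 = 69
x=13: >1, s = 69*2+13 = 151
x=8: >1, s = 151*2+8 = 310
x=6: >1, s = 310*2+6 = 626
x=7: >1, s = 626*2+7 = 1259
x=10: >1, s = 1259*2+10 = 2528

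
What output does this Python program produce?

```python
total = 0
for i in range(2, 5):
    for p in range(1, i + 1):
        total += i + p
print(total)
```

48

i=2,p=1: total = 0+3 = 3
i=2,p=2: total = 3+4 = 7
i=3,p=1: total = 7+4 = 11
i=3,p=2: total = 11+5 = 16
i=3,p=3: total = 16+6 = 22
i=4,p=1: total = 22+5 = 27
i=4,p=2: total = 27+6 = 33
i=4,p=3: total = 33+7 = 40
i=4,p=4: total = 40+8 = 48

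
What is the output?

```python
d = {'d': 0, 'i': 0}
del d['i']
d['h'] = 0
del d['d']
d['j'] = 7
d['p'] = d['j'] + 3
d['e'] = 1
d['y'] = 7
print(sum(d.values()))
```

del 'i' → {'d': 0}
d['h'] = 0 → {'d': 0, 'h': 0}
del 'd' → {'h': 0}
d['j'] = 7 → {'h': 0, 'j': 7}
d['p'] = d['j']+3 = 10 → {'h': 0, 'j': 7, 'p': 10}
d['e'] = 1 → {'h': 0, 'j': 7, 'p': 10, 'e': 1}
d['y'] = 7 → {'h': 0, 'j': 7, 'p': 10, 'e': 1, 'y': 7}
sum of values = 25

25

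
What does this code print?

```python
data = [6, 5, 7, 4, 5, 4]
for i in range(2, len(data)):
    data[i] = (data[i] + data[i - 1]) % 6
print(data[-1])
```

1

i=2: data[2] = (7+5)%6 = 0 → [6, 5, 0, 4, 5, 4]
i=3: data[3] = (4+0)%6 = 4 → [6, 5, 0, 4, 5, 4]
i=4: data[4] = (5+4)%6 = 3 → [6, 5, 0, 4, 3, 4]
i=5: data[5] = (4+3)%6 = 1 → [6, 5, 0, 4, 3, 1]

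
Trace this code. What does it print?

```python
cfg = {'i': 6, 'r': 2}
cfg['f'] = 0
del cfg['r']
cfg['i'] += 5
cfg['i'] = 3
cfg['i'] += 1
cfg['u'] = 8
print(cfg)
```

{'i': 4, 'f': 0, 'u': 8}

cfg['f'] = 0 → {'i': 6, 'r': 2, 'f': 0}
del 'r' → {'i': 6, 'f': 0}
cfg['i'] = 6+5 = 11 → {'i': 11, 'f': 0}
cfg['i'] = 3 → {'i': 3, 'f': 0}
cfg['i'] = 3+1 = 4 → {'i': 4, 'f': 0}
cfg['u'] = 8 → {'i': 4, 'f': 0, 'u': 8}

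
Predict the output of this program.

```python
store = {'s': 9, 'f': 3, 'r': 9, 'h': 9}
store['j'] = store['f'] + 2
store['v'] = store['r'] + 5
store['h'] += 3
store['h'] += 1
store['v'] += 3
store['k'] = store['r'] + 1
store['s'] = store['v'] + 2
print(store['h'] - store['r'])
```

store['j'] = store['f']+2 = 5 → {'s': 9, 'f': 3, 'r': 9, 'h': 9, 'j': 5}
store['v'] = store['r']+5 = 14 → {'s': 9, 'f': 3, 'r': 9, 'h': 9, 'j': 5, 'v': 14}
store['h'] = 9+3 = 12 → {'s': 9, 'f': 3, 'r': 9, 'h': 12, 'j': 5, 'v': 14}
store['h'] = 12+1 = 13 → {'s': 9, 'f': 3, 'r': 9, 'h': 13, 'j': 5, 'v': 14}
store['v'] = 14+3 = 17 → {'s': 9, 'f': 3, 'r': 9, 'h': 13, 'j': 5, 'v': 17}
store['k'] = store['r']+1 = 10 → {'s': 9, 'f': 3, 'r': 9, 'h': 13, 'j': 5, 'v': 17, 'k': 10}
store['s'] = store['v']+2 = 19 → {'s': 19, 'f': 3, 'r': 9, 'h': 13, 'j': 5, 'v': 17, 'k': 10}
store['h']-store['r'] = 13-9 = 4

4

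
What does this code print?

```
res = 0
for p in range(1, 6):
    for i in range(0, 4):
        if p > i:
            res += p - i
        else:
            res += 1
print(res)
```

p=1,i=0: 1>0, res = 0+1 = 1
p=1,i=1: not 1>1, res = 1+1 = 2
p=1,i=2: not 1>2, res = 2+1 = 3
p=1,i=3: not 1>3, res = 3+1 = 4
p=2,i=0: 2>0, res = 4+2 = 6
p=2,i=1: 2>1, res = 6+1 = 7
p=2,i=2: not 2>2, res = 7+1 = 8
p=2,i=3: not 2>3, res = 8+1 = 9
p=3,i=0: 3>0, res = 9+3 = 12
p=3,i=1: 3>1, res = 12+2 = 14
p=3,i=2: 3>2, res = 14+1 = 15
p=3,i=3: not 3>3, res = 15+1 = 16
p=4,i=0: 4>0, res = 16+4 = 20
p=4,i=1: 4>1, res = 20+3 = 23
p=4,i=2: 4>2, res = 23+2 = 25
p=4,i=3: 4>3, res = 25+1 = 26
p=5,i=0: 5>0, res = 26+5 = 31
p=5,i=1: 5>1, res = 31+4 = 35
p=5,i=2: 5>2, res = 35+3 = 38
p=5,i=3: 5>3, res = 38+2 = 40

40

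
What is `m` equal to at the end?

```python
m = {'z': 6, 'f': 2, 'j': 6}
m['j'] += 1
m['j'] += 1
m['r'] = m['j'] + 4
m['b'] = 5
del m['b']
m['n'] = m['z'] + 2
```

m['j'] = 6+1 = 7 → {'z': 6, 'f': 2, 'j': 7}
m['j'] = 7+1 = 8 → {'z': 6, 'f': 2, 'j': 8}
m['r'] = m['j']+4 = 12 → {'z': 6, 'f': 2, 'j': 8, 'r': 12}
m['b'] = 5 → {'z': 6, 'f': 2, 'j': 8, 'r': 12, 'b': 5}
del 'b' → {'z': 6, 'f': 2, 'j': 8, 'r': 12}
m['n'] = m['z']+2 = 8 → {'z': 6, 'f': 2, 'j': 8, 'r': 12, 'n': 8}

{'z': 6, 'f': 2, 'j': 8, 'r': 12, 'n': 8}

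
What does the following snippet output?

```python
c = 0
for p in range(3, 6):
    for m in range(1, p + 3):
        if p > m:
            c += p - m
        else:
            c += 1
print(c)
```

28

p=3,m=1: 3>1, c = 0+2 = 2
p=3,m=2: 3>2, c = 2+1 = 3
p=3,m=3: not 3>3, c = 3+1 = 4
p=3,m=4: not 3>4, c = 4+1 = 5
p=3,m=5: not 3>5, c = 5+1 = 6
p=4,m=1: 4>1, c = 6+3 = 9
p=4,m=2: 4>2, c = 9+2 = 11
p=4,m=3: 4>3, c = 11+1 = 12
p=4,m=4: not 4>4, c = 12+1 = 13
p=4,m=5: not 4>5, c = 13+1 = 14
p=4,m=6: not 4>6, c = 14+1 = 15
p=5,m=1: 5>1, c = 15+4 = 19
p=5,m=2: 5>2, c = 19+3 = 22
p=5,m=3: 5>3, c = 22+2 = 24
p=5,m=4: 5>4, c = 24+1 = 25
p=5,m=5: not 5>5, c = 25+1 = 26
p=5,m=6: not 5>6, c = 26+1 = 27
p=5,m=7: not 5>7, c = 27+1 = 28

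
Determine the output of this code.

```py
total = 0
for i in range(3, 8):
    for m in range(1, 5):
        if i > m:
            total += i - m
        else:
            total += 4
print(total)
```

63

i=3,m=1: 3>1, total = 0+2 = 2
i=3,m=2: 3>2, total = 2+1 = 3
i=3,m=3: not 3>3, total = 3+4 = 7
i=3,m=4: not 3>4, total = 7+4 = 11
i=4,m=1: 4>1, total = 11+3 = 14
i=4,m=2: 4>2, total = 14+2 = 16
i=4,m=3: 4>3, total = 16+1 = 17
i=4,m=4: not 4>4, total = 17+4 = 21
i=5,m=1: 5>1, total = 21+4 = 25
i=5,m=2: 5>2, total = 25+3 = 28
i=5,m=3: 5>3, total = 28+2 = 30
i=5,m=4: 5>4, total = 30+1 = 31
i=6,m=1: 6>1, total = 31+5 = 36
i=6,m=2: 6>2, total = 36+4 = 40
i=6,m=3: 6>3, total = 40+3 = 43
i=6,m=4: 6>4, total = 43+2 = 45
i=7,m=1: 7>1, total = 45+6 = 51
i=7,m=2: 7>2, total = 51+5 = 56
i=7,m=3: 7>3, total = 56+4 = 60
i=7,m=4: 7>4, total = 60+3 = 63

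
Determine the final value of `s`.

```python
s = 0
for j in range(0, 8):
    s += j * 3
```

84

j=0: s = 0+0*3 = 0
j=1: s = 0+1*3 = 3
j=2: s = 3+2*3 = 9
j=3: s = 9+3*3 = 18
j=4: s = 18+4*3 = 30
j=5: s = 30+5*3 = 45
j=6: s = 45+6*3 = 63
j=7: s = 63+7*3 = 84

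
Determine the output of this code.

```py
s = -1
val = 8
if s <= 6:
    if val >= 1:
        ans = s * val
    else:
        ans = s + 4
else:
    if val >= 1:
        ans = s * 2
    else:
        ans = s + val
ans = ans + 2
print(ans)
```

-6

s=-1, val=8
s <= 6 is True; val >= 1 is True
→ ans = s * val = -8
ans = (-8)+2 = -6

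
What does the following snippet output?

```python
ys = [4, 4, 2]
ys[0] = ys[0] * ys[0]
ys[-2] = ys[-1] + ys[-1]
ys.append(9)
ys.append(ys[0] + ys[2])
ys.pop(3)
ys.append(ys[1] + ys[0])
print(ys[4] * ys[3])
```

ys[0] = ys[0]*ys[0] = 4*4 = 16 → [16, 4, 2]
ys[-2] = ys[-1]+ys[-1] = 2+2 = 4 → [16, 4, 2]
append 9 → [16, 4, 2, 9]
append ys[0]+ys[2] = 16+2 = 18 → [16, 4, 2, 9, 18]
pop(3) removes 9 → [16, 4, 2, 18]
append ys[1]+ys[0] = 4+16 = 20 → [16, 4, 2, 18, 20]
ys[4]*ys[3] = 20*18 = 360

360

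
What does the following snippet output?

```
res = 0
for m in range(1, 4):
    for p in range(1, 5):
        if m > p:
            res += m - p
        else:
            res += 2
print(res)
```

22

m=1,p=1: not 1>1, res = 0+2 = 2
m=1,p=2: not 1>2, res = 2+2 = 4
m=1,p=3: not 1>3, res = 4+2 = 6
m=1,p=4: not 1>4, res = 6+2 = 8
m=2,p=1: 2>1, res = 8+1 = 9
m=2,p=2: not 2>2, res = 9+2 = 11
m=2,p=3: not 2>3, res = 11+2 = 13
m=2,p=4: not 2>4, res = 13+2 = 15
m=3,p=1: 3>1, res = 15+2 = 17
m=3,p=2: 3>2, res = 17+1 = 18
m=3,p=3: not 3>3, res = 18+2 = 20
m=3,p=4: not 3>4, res = 20+2 = 22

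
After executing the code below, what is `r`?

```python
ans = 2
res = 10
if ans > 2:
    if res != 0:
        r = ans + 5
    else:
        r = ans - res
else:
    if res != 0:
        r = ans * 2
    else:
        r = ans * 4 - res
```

4

ans=2, res=10
ans > 2 is False; res != 0 is True
→ r = ans * 2 = 4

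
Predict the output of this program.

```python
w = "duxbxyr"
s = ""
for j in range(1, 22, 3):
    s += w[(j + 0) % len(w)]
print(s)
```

j=1: add w[1]='u' → 'u'
j=4: add w[4]='x' → 'ux'
j=7: add w[0]='d' → 'uxd'
j=10: add w[3]='b' → 'uxdb'
j=13: add w[6]='r' → 'uxdbr'
j=16: add w[2]='x' → 'uxdbrx'
j=19: add w[5]='y' → 'uxdbrxy'

uxdbrxy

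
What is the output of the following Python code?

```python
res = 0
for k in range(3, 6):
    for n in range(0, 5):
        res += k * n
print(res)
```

k=3,n=0: res = 0+0 = 0
k=3,n=1: res = 0+3 = 3
k=3,n=2: res = 3+6 = 9
k=3,n=3: res = 9+9 = 18
k=3,n=4: res = 18+12 = 30
k=4,n=0: res = 30+0 = 30
k=4,n=1: res = 30+4 = 34
k=4,n=2: res = 34+8 = 42
k=4,n=3: res = 42+12 = 54
k=4,n=4: res = 54+16 = 70
k=5,n=0: res = 70+0 = 70
k=5,n=1: res = 70+5 = 75
k=5,n=2: res = 75+10 = 85
k=5,n=3: res = 85+15 = 100
k=5,n=4: res = 100+20 = 120

120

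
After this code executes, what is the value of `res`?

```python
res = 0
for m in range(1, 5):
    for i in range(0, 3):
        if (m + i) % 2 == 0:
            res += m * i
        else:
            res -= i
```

m=1,i=0: odd sum, res = 0-0 = 0
m=1,i=1: even sum, res = 0+1 = 1
m=1,i=2: odd sum, res = 1-2 = -1
m=2,i=0: even sum, res = (-1)+0 = -1
m=2,i=1: odd sum, res = (-1)-1 = -2
m=2,i=2: even sum, res = (-2)+4 = 2
m=3,i=0: odd sum, res = 2-0 = 2
m=3,i=1: even sum, res = 2+3 = 5
m=3,i=2: odd sum, res = 5-2 = 3
m=4,i=0: even sum, res = 3+0 = 3
m=4,i=1: odd sum, res = 3-1 = 2
m=4,i=2: even sum, res = 2+8 = 10

10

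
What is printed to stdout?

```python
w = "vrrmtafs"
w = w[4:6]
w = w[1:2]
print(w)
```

slice [4:6] → 'ta'
slice [1:2] → 'a'

a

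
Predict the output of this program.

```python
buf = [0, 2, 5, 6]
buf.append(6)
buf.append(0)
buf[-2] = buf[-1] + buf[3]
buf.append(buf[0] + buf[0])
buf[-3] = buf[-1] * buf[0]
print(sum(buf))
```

append 6 → [0, 2, 5, 6, 6]
append 0 → [0, 2, 5, 6, 6, 0]
buf[-2] = buf[-1]+buf[3] = 0+6 = 6 → [0, 2, 5, 6, 6, 0]
append buf[0]+buf[0] = 0+0 = 0 → [0, 2, 5, 6, 6, 0, 0]
buf[-3] = buf[-1]*buf[0] = 0*0 = 0 → [0, 2, 5, 6, 0, 0, 0]
sum = 13

13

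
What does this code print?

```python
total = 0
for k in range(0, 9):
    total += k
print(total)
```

k=0: total = 0+0 = 0
k=1: total = 0+1 = 1
k=2: total = 1+2 = 3
k=3: total = 3+3 = 6
k=4: total = 6+4 = 10
k=5: total = 10+5 = 15
k=6: total = 15+6 = 21
k=7: total = 21+7 = 28
k=8: total = 28+8 = 36

36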